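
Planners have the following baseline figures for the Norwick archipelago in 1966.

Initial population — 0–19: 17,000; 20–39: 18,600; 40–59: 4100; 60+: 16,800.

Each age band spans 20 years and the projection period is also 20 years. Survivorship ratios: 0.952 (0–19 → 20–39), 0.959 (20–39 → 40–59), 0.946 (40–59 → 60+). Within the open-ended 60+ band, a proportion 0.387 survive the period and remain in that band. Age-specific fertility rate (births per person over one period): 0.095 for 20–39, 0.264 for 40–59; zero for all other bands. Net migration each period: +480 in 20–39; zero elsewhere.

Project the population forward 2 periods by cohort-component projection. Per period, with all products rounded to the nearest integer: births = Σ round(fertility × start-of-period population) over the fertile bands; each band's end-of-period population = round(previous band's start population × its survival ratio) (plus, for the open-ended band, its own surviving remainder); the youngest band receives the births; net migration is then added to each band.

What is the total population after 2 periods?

46356

(Groups numbered youngest = 1 to oldest = 4.)
Period 1.
Births: 18600 × 0.095 = 1767, 4100 × 0.264 = 1082 → total 2849
Group 2: 17000 × 0.952 = 16184
Group 3: 18600 × 0.959 = 17837
Group 4: 4100 × 0.946 + 16800 × 0.387 = 3879 + 6502 = 10381
Net migration: Group 2 + 480 → 16664
Giving 2849 / 16664 / 17837 / 10381.
Period 2.
Births: 16664 × 0.095 = 1583, 17837 × 0.264 = 4709 → total 6292
Group 2: 2849 × 0.952 = 2712
Group 3: 16664 × 0.959 = 15981
Group 4: 17837 × 0.946 + 10381 × 0.387 = 16874 + 4017 = 20891
Net migration: Group 2 + 480 → 3192
Giving 6292 / 3192 / 15981 / 20891.
Total after period 2: 6292 + 3192 + 15981 + 20891 = 46356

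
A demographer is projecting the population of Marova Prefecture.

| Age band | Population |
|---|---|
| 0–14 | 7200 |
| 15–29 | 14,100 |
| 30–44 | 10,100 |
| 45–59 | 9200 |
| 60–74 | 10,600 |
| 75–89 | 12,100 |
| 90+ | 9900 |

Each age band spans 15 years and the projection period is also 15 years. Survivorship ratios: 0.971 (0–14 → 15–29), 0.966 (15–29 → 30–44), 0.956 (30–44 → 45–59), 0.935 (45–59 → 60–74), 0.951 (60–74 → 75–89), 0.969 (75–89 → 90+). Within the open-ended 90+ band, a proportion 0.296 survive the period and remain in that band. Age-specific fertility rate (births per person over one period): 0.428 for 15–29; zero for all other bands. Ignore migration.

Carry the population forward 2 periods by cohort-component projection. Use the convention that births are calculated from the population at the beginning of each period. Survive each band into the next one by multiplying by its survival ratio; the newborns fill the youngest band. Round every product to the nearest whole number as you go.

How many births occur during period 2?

Let band 1 be 0–14 through band 7 = 90+.
[period 1]
Births: 14100 * 0.428 = 6035
Band 2: 7200 * 0.971 = 6991
Band 3: 14100 * 0.966 = 13621
Band 4: 10100 * 0.956 = 9656
Band 5: 9200 * 0.935 = 8602
Band 6: 10600 * 0.951 = 10081
Band 7: 12100 * 0.969 + 9900 * 0.296 = 11725 + 2930 = 14655
End of period: [6035, 6991, 13621, 9656, 8602, 10081, 14655]
[period 2]
Births: 6991 * 0.428 = 2992
Band 2: 6035 * 0.971 = 5860
Band 3: 6991 * 0.966 = 6753
Band 4: 13621 * 0.956 = 13022
Band 5: 9656 * 0.935 = 9028
Band 6: 8602 * 0.951 = 8181
Band 7: 10081 * 0.969 + 14655 * 0.296 = 9768 + 4338 = 14106
End of period: [2992, 5860, 6753, 13022, 9028, 8181, 14106]

2992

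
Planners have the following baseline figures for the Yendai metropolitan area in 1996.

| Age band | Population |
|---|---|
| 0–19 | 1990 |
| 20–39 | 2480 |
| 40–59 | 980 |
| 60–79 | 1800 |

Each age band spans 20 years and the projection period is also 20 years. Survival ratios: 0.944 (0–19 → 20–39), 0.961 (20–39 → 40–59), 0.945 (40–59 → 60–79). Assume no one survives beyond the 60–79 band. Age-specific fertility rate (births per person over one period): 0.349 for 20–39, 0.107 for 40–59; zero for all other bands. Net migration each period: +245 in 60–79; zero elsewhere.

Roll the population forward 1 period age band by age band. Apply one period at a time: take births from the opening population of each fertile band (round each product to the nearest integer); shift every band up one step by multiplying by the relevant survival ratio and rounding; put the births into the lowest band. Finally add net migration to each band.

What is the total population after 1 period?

— Period 1 —
Births: 2480 × 0.349 = 866 ; 980 × 0.107 = 105 ⇒ total 971
20–39: 1990 × 0.944 = 1879
40–59: 2480 × 0.961 = 2383
60–79: 980 × 0.945 = 926
Net migration: 60–79 + 245 → 1171
End of period: [971, 1879, 2383, 1171]
Total after period 1: 971 + 1879 + 2383 + 1171 = 6404

6404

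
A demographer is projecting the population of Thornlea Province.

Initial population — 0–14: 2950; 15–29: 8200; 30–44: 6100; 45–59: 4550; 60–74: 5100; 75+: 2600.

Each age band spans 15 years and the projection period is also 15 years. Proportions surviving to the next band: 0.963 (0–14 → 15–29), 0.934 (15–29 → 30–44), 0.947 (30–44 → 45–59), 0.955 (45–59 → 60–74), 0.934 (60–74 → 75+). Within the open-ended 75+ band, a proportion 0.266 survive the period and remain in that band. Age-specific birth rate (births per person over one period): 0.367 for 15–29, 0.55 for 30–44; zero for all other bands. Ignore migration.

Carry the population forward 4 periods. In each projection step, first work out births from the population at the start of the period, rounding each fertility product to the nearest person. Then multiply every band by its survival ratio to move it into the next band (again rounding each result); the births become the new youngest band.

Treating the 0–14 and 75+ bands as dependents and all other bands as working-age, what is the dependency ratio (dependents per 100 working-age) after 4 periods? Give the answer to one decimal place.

82.1

Call the groups 1 to 6, youngest first.
— Period 1 —
Births: 8200 × 0.367 = 3009  |  6100 × 0.55 = 3355 ⇒ total 6364
Group 2: 2950 × 0.963 = 2841
Group 3: 8200 × 0.934 = 7659
Group 4: 6100 × 0.947 = 5777
Group 5: 4550 × 0.955 = 4345
Group 6: 5100 × 0.934 + 2600 × 0.266 = 4763 + 692 = 5455
Giving 6364 / 2841 / 7659 / 5777 / 4345 / 5455.
— Period 2 —
Births: 2841 × 0.367 = 1043  |  7659 × 0.55 = 4212 ⇒ total 5255
Group 2: 6364 × 0.963 = 6129
Group 3: 2841 × 0.934 = 2653
Group 4: 7659 × 0.947 = 7253
Group 5: 5777 × 0.955 = 5517
Group 6: 4345 × 0.934 + 5455 × 0.266 = 4058 + 1451 = 5509
Giving 5255 / 6129 / 2653 / 7253 / 5517 / 5509.
— Period 3 —
Births: 6129 × 0.367 = 2249  |  2653 × 0.55 = 1459 ⇒ total 3708
Group 2: 5255 × 0.963 = 5061
Group 3: 6129 × 0.934 = 5724
Group 4: 2653 × 0.947 = 2512
Group 5: 7253 × 0.955 = 6927
Group 6: 5517 × 0.934 + 5509 × 0.266 = 5153 + 1465 = 6618
Giving 3708 / 5061 / 5724 / 2512 / 6927 / 6618.
— Period 4 —
Births: 5061 × 0.367 = 1857  |  5724 × 0.55 = 3148 ⇒ total 5005
Group 2: 3708 × 0.963 = 3571
Group 3: 5061 × 0.934 = 4727
Group 4: 5724 × 0.947 = 5421
Group 5: 2512 × 0.955 = 2399
Group 6: 6927 × 0.934 + 6618 × 0.266 = 6470 + 1760 = 8230
Giving 5005 / 3571 / 4727 / 5421 / 2399 / 8230.
Dependents (band 0–14 + band 75+) = 5005 + 8230 = 13235; working-age = 16118; ratio = 13235/16118 × 100 = 82.1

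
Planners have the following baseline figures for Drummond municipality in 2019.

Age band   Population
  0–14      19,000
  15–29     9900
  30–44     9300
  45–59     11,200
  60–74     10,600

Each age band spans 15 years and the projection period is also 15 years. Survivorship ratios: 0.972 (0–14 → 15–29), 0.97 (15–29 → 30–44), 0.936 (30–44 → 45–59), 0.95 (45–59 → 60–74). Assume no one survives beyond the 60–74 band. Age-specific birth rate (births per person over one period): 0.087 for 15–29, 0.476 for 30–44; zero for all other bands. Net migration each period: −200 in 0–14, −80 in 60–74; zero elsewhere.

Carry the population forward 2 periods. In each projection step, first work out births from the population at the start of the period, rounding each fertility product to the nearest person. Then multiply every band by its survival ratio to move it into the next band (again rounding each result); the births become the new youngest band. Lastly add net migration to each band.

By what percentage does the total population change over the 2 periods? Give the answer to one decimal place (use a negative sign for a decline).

-23.3

Period 1:
Births: 9900 * 0.087 = 861, 9300 * 0.476 = 4427 → total 5288
15–29: 19000 * 0.972 = 18468
30–44: 9900 * 0.97 = 9603
45–59: 9300 * 0.936 = 8705
60–74: 11200 * 0.95 = 10640
Net migration: 0–14 − 200 → 5088; 60–74 − 80 → 10560
End of period: [5088, 18468, 9603, 8705, 10560]
Period 2:
Births: 18468 * 0.087 = 1607, 9603 * 0.476 = 4571 → total 6178
15–29: 5088 * 0.972 = 4946
30–44: 18468 * 0.97 = 17914
45–59: 9603 * 0.936 = 8988
60–74: 8705 * 0.95 = 8270
Net migration: 0–14 − 200 → 5978; 60–74 − 80 → 8190
End of period: [5978, 4946, 17914, 8988, 8190]
Total: 60000 → 46016; change = -13984; percentage change = -23.3%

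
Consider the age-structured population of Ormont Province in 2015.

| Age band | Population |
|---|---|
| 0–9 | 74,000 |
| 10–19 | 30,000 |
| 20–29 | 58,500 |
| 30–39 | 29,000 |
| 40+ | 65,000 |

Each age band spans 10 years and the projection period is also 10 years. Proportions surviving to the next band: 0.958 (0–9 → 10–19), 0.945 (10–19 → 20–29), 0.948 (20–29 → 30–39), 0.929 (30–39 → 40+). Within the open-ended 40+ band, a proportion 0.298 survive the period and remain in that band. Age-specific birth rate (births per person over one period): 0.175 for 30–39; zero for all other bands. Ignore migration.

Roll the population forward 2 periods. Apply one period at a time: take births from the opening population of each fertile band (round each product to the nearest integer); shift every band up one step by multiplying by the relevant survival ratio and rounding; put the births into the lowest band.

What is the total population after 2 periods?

Period 1.
Births: 29000 × 0.175 = 5075
10–19: 74000 × 0.958 = 70892
20–29: 30000 × 0.945 = 28350
30–39: 58500 × 0.948 = 55458
40+: 29000 × 0.929 + 65000 × 0.298 = 26941 + 19370 = 46311
Giving 5075 / 70892 / 28350 / 55458 / 46311.
Period 2.
Births: 55458 × 0.175 = 9705
10–19: 5075 × 0.958 = 4862
20–29: 70892 × 0.945 = 66993
30–39: 28350 × 0.948 = 26876
40+: 55458 × 0.929 + 46311 × 0.298 = 51520 + 13801 = 65321
Giving 9705 / 4862 / 66993 / 26876 / 65321.
Total after period 2: 9705 + 4862 + 66993 + 26876 + 65321 = 173757

173757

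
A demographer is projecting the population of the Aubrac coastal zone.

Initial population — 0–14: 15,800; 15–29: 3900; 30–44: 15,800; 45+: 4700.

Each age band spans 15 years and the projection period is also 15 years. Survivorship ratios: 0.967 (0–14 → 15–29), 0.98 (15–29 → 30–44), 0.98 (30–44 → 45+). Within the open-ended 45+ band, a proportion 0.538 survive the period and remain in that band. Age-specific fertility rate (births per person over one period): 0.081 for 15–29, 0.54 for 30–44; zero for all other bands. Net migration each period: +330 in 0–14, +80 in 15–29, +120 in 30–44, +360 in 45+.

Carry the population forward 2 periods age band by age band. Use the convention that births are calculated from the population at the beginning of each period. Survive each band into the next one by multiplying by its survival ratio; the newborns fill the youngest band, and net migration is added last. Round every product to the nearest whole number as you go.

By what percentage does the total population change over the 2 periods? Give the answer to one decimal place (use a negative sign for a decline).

4.3

Let group 1 be 0–14 through group 4 = 45+.
— Period 1 —
Births: 3900 × 0.081 = 316 ; 15800 × 0.54 = 8532 — total 8848
Group 2: 15800 × 0.967 = 15279
Group 3: 3900 × 0.98 = 3822
Group 4: 15800 × 0.98 + 4700 × 0.538 = 15484 + 2529 = 18013
Net migration: Group 1 + 330 → 9178; Group 2 + 80 → 15359; Group 3 + 120 → 3942; Group 4 + 360 → 18373
Giving 9178 / 15359 / 3942 / 18373.
— Period 2 —
Births: 15359 × 0.081 = 1244 ; 3942 × 0.54 = 2129 — total 3373
Group 2: 9178 × 0.967 = 8875
Group 3: 15359 × 0.98 = 15052
Group 4: 3942 × 0.98 + 18373 × 0.538 = 3863 + 9885 = 13748
Net migration: Group 1 + 330 → 3703; Group 2 + 80 → 8955; Group 3 + 120 → 15172; Group 4 + 360 → 14108
Giving 3703 / 8955 / 15172 / 14108.
Total: 40200 → 41938; change = 1738; percentage change = 4.3%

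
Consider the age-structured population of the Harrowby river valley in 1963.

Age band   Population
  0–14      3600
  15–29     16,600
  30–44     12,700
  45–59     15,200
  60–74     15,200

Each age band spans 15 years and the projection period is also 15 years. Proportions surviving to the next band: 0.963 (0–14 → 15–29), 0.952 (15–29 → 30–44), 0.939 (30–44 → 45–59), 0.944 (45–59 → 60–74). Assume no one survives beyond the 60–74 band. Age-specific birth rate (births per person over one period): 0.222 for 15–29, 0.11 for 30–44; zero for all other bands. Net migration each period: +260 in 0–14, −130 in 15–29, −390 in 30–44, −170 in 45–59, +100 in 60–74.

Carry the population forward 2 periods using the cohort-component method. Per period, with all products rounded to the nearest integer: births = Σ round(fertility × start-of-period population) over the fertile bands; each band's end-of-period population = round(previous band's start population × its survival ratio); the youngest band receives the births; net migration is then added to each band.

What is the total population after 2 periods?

35997

Period 1:
Births: 16600 × 0.222 = 3685 ; 12700 × 0.11 = 1397 → total 5082
15–29: 3600 × 0.963 = 3467
30–44: 16600 × 0.952 = 15803
45–59: 12700 × 0.939 = 11925
60–74: 15200 × 0.944 = 14349
Net migration: 0–14 + 260 → 5342; 15–29 − 130 → 3337; 30–44 − 390 → 15413; 45–59 − 170 → 11755; 60–74 + 100 → 14449
Population now: 0–14=5342, 15–29=3337, 30–44=15413, 45–59=11755, 60–74=14449
Period 2:
Births: 3337 × 0.222 = 741 ; 15413 × 0.11 = 1695 → total 2436
15–29: 5342 × 0.963 = 5144
30–44: 3337 × 0.952 = 3177
45–59: 15413 × 0.939 = 14473
60–74: 11755 × 0.944 = 11097
Net migration: 0–14 + 260 → 2696; 15–29 − 130 → 5014; 30–44 − 390 → 2787; 45–59 − 170 → 14303; 60–74 + 100 → 11197
Population now: 0–14=2696, 15–29=5014, 30–44=2787, 45–59=14303, 60–74=11197
Total after period 2: 2696 + 5014 + 2787 + 14303 + 11197 = 35997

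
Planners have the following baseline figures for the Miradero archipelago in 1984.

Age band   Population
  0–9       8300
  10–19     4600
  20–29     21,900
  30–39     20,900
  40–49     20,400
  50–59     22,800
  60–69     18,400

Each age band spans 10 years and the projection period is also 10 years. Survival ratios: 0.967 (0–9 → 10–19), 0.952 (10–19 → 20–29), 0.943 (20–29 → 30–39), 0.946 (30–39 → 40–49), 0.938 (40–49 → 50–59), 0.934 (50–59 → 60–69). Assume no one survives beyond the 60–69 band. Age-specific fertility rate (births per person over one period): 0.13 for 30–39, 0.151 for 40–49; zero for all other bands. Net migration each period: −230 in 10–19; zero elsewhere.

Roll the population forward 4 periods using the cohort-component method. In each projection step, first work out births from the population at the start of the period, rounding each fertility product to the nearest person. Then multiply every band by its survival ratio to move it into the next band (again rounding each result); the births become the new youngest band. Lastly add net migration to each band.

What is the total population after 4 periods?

(Bands numbered youngest = 1 to oldest = 7.)
After projecting period 1:
Births: 20900 × 0.13 = 2717 ; 20400 × 0.151 = 3080 → 5797
Band 2: 8300 × 0.967 = 8026
Band 3: 4600 × 0.952 = 4379
Band 4: 21900 × 0.943 = 20652
Band 5: 20900 × 0.946 = 19771
Band 6: 20400 × 0.938 = 19135
Band 7: 22800 × 0.934 = 21295
Net migration: Band 2 − 230 → 7796
Giving 5797 / 7796 / 4379 / 20652 / 19771 / 19135 / 21295.
After projecting period 2:
Births: 20652 × 0.13 = 2685 ; 19771 × 0.151 = 2985 → 5670
Band 2: 5797 × 0.967 = 5606
Band 3: 7796 × 0.952 = 7422
Band 4: 4379 × 0.943 = 4129
Band 5: 20652 × 0.946 = 19537
Band 6: 19771 × 0.938 = 18545
Band 7: 19135 × 0.934 = 17872
Net migration: Band 2 − 230 → 5376
Giving 5670 / 5376 / 7422 / 4129 / 19537 / 18545 / 17872.
After projecting period 3:
Births: 4129 × 0.13 = 537 ; 19537 × 0.151 = 2950 → 3487
Band 2: 5670 × 0.967 = 5483
Band 3: 5376 × 0.952 = 5118
Band 4: 7422 × 0.943 = 6999
Band 5: 4129 × 0.946 = 3906
Band 6: 19537 × 0.938 = 18326
Band 7: 18545 × 0.934 = 17321
Net migration: Band 2 − 230 → 5253
Giving 3487 / 5253 / 5118 / 6999 / 3906 / 18326 / 17321.
After projecting period 4:
Births: 6999 × 0.13 = 910 ; 3906 × 0.151 = 590 → 1500
Band 2: 3487 × 0.967 = 3372
Band 3: 5253 × 0.952 = 5001
Band 4: 5118 × 0.943 = 4826
Band 5: 6999 × 0.946 = 6621
Band 6: 3906 × 0.938 = 3664
Band 7: 18326 × 0.934 = 17116
Net migration: Band 2 − 230 → 3142
Giving 1500 / 3142 / 5001 / 4826 / 6621 / 3664 / 17116.
Total after period 4: 1500 + 3142 + 5001 + 4826 + 6621 + 3664 + 17116 = 41870

41870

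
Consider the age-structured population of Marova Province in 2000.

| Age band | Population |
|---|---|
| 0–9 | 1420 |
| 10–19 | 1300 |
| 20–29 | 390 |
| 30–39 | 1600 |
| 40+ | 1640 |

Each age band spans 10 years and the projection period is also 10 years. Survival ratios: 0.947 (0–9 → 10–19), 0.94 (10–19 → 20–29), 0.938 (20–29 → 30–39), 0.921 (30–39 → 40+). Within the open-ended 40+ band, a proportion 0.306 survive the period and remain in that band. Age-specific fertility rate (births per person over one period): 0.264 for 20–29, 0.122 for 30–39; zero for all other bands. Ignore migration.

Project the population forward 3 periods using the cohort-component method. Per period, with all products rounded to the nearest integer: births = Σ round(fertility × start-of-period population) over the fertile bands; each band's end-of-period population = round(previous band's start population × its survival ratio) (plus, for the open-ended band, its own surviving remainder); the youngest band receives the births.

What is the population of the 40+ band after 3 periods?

1343

After projecting period 1:
Births: 390 * 0.264 = 103  |  1600 * 0.122 = 195 → 298
10–19: 1420 * 0.947 = 1345
20–29: 1300 * 0.94 = 1222
30–39: 390 * 0.938 = 366
40+: 1600 * 0.921 + 1640 * 0.306 = 1474 + 502 = 1976
End of period: [298, 1345, 1222, 366, 1976]
After projecting period 2:
Births: 1222 * 0.264 = 323  |  366 * 0.122 = 45 → 368
10–19: 298 * 0.947 = 282
20–29: 1345 * 0.94 = 1264
30–39: 1222 * 0.938 = 1146
40+: 366 * 0.921 + 1976 * 0.306 = 337 + 605 = 942
End of period: [368, 282, 1264, 1146, 942]
After projecting period 3:
Births: 1264 * 0.264 = 334  |  1146 * 0.122 = 140 → 474
10–19: 368 * 0.947 = 348
20–29: 282 * 0.94 = 265
30–39: 1264 * 0.938 = 1186
40+: 1146 * 0.921 + 942 * 0.306 = 1055 + 288 = 1343
End of period: [474, 348, 265, 1186, 1343]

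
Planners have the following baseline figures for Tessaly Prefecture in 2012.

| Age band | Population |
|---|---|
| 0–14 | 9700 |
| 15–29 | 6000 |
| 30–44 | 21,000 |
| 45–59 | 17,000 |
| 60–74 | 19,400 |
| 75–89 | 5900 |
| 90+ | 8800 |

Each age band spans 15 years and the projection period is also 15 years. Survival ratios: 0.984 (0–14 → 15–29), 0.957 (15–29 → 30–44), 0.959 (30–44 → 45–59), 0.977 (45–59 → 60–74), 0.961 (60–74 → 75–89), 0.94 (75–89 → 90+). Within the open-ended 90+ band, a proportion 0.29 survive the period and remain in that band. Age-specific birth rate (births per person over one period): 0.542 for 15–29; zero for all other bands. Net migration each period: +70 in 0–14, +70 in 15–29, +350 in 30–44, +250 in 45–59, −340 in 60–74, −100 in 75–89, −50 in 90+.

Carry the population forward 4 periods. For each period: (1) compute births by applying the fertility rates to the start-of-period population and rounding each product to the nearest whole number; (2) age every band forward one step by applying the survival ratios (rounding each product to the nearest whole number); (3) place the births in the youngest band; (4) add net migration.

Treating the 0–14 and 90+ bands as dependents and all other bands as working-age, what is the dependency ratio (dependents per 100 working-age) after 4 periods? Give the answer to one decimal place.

Numbering the bands 1..7 from youngest to oldest:
— Period 1 —
Births: 6000 × 0.542 = 3252
Band 2: 9700 × 0.984 = 9545
Band 3: 6000 × 0.957 = 5742
Band 4: 21000 × 0.959 = 20139
Band 5: 17000 × 0.977 = 16609
Band 6: 19400 × 0.961 = 18643
Band 7: 5900 × 0.94 + 8800 × 0.29 = 5546 + 2552 = 8098
Net migration: Band 1 + 70 → 3322; Band 2 + 70 → 9615; Band 3 + 350 → 6092; Band 4 + 250 → 20389; Band 5 − 340 → 16269; Band 6 − 100 → 18543; Band 7 − 50 → 8048
→ [3322, 9615, 6092, 20389, 16269, 18543, 8048]
— Period 2 —
Births: 9615 × 0.542 = 5211
Band 2: 3322 × 0.984 = 3269
Band 3: 9615 × 0.957 = 9202
Band 4: 6092 × 0.959 = 5842
Band 5: 20389 × 0.977 = 19920
Band 6: 16269 × 0.961 = 15635
Band 7: 18543 × 0.94 + 8048 × 0.29 = 17430 + 2334 = 19764
Net migration: Band 1 + 70 → 5281; Band 2 + 70 → 3339; Band 3 + 350 → 9552; Band 4 + 250 → 6092; Band 5 − 340 → 19580; Band 6 − 100 → 15535; Band 7 − 50 → 19714
→ [5281, 3339, 9552, 6092, 19580, 15535, 19714]
— Period 3 —
Births: 3339 × 0.542 = 1810
Band 2: 5281 × 0.984 = 5197
Band 3: 3339 × 0.957 = 3195
Band 4: 9552 × 0.959 = 9160
Band 5: 6092 × 0.977 = 5952
Band 6: 19580 × 0.961 = 18816
Band 7: 15535 × 0.94 + 19714 × 0.29 = 14603 + 5717 = 20320
Net migration: Band 1 + 70 → 1880; Band 2 + 70 → 5267; Band 3 + 350 → 3545; Band 4 + 250 → 9410; Band 5 − 340 → 5612; Band 6 − 100 → 18716; Band 7 − 50 → 20270
→ [1880, 5267, 3545, 9410, 5612, 18716, 20270]
— Period 4 —
Births: 5267 × 0.542 = 2855
Band 2: 1880 × 0.984 = 1850
Band 3: 5267 × 0.957 = 5041
Band 4: 3545 × 0.959 = 3400
Band 5: 9410 × 0.977 = 9194
Band 6: 5612 × 0.961 = 5393
Band 7: 18716 × 0.94 + 20270 × 0.29 = 17593 + 5878 = 23471
Net migration: Band 1 + 70 → 2925; Band 2 + 70 → 1920; Band 3 + 350 → 5391; Band 4 + 250 → 3650; Band 5 − 340 → 8854; Band 6 − 100 → 5293; Band 7 − 50 → 23421
→ [2925, 1920, 5391, 3650, 8854, 5293, 23421]
Dependents (band 0–14 + band 90+) = 2925 + 23421 = 26346; working-age = 25108; ratio = 26346/25108 × 100 = 104.9

104.9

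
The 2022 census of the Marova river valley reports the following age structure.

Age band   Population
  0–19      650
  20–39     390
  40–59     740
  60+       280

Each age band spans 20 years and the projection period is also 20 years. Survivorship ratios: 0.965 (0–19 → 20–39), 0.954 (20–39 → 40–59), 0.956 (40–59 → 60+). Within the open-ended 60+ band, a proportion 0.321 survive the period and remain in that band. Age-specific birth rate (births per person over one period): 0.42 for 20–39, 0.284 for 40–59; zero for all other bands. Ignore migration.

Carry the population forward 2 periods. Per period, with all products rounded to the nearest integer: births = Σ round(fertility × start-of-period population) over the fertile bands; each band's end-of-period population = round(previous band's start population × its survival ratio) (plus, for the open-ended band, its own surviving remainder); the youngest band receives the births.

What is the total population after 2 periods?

Call the groups 1 to 4, youngest first.
[period 1]
Births: 390 × 0.42 = 164 ; 740 × 0.284 = 210 → 374
Group 2: 650 × 0.965 = 627
Group 3: 390 × 0.954 = 372
Group 4: 740 × 0.956 + 280 × 0.321 = 707 + 90 = 797
Giving 374 / 627 / 372 / 797.
[period 2]
Births: 627 × 0.42 = 263 ; 372 × 0.284 = 106 → 369
Group 2: 374 × 0.965 = 361
Group 3: 627 × 0.954 = 598
Group 4: 372 × 0.956 + 797 × 0.321 = 356 + 256 = 612
Giving 369 / 361 / 598 / 612.
Total after period 2: 369 + 361 + 598 + 612 = 1940

1940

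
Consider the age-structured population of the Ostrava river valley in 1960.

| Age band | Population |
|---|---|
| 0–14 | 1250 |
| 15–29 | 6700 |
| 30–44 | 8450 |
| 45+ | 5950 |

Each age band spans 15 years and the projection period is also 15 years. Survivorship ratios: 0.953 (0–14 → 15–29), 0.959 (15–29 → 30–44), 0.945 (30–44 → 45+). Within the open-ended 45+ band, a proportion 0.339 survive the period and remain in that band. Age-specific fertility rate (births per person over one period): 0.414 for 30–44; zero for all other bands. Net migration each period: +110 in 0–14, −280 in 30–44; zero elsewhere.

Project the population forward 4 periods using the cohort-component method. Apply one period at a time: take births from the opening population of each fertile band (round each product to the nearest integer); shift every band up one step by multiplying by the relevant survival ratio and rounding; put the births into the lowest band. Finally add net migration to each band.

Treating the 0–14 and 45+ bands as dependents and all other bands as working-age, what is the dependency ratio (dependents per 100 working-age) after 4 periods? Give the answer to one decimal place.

214.0

(Groups numbered youngest = 1 to oldest = 4.)
After projecting period 1:
Births: 8450 × 0.414 = 3498
Group 2: 1250 × 0.953 = 1191
Group 3: 6700 × 0.959 = 6425
Group 4: 8450 × 0.945 + 5950 × 0.339 = 7985 + 2017 = 10002
Net migration: Group 1 + 110 → 3608; Group 3 − 280 → 6145
End of period: [3608, 1191, 6145, 10002]
After projecting period 2:
Births: 6145 × 0.414 = 2544
Group 2: 3608 × 0.953 = 3438
Group 3: 1191 × 0.959 = 1142
Group 4: 6145 × 0.945 + 10002 × 0.339 = 5807 + 3391 = 9198
Net migration: Group 1 + 110 → 2654; Group 3 − 280 → 862
End of period: [2654, 3438, 862, 9198]
After projecting period 3:
Births: 862 × 0.414 = 357
Group 2: 2654 × 0.953 = 2529
Group 3: 3438 × 0.959 = 3297
Group 4: 862 × 0.945 + 9198 × 0.339 = 815 + 3118 = 3933
Net migration: Group 1 + 110 → 467; Group 3 − 280 → 3017
End of period: [467, 2529, 3017, 3933]
After projecting period 4:
Births: 3017 × 0.414 = 1249
Group 2: 467 × 0.953 = 445
Group 3: 2529 × 0.959 = 2425
Group 4: 3017 × 0.945 + 3933 × 0.339 = 2851 + 1333 = 4184
Net migration: Group 1 + 110 → 1359; Group 3 − 280 → 2145
End of period: [1359, 445, 2145, 4184]
Dependents (band 0–14 + band 45+) = 1359 + 4184 = 5543; working-age = 2590; ratio = 5543/2590 × 100 = 214.0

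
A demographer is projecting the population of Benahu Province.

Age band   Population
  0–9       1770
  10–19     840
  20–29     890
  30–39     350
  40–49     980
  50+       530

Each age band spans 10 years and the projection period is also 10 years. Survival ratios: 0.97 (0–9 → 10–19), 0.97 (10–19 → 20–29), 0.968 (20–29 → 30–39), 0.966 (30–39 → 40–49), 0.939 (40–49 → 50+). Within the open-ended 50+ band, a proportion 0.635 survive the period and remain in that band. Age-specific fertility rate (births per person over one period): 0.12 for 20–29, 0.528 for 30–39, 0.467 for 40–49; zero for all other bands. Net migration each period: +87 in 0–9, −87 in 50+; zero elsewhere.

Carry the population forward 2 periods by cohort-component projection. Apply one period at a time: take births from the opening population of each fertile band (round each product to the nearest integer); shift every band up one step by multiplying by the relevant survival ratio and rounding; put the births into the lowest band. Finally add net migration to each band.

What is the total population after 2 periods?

5870

Period 1.
Births: 890 × 0.12 = 107, 350 × 0.528 = 185, 980 × 0.467 = 458 → 750
10–19: 1770 × 0.97 = 1717
20–29: 840 × 0.97 = 815
30–39: 890 × 0.968 = 862
40–49: 350 × 0.966 = 338
50+: 980 × 0.939 + 530 × 0.635 = 920 + 337 = 1257
Net migration: 0–9 + 87 → 837; 50+ − 87 → 1170
End of period: [837, 1717, 815, 862, 338, 1170]
Period 2.
Births: 815 × 0.12 = 98, 862 × 0.528 = 455, 338 × 0.467 = 158 → 711
10–19: 837 × 0.97 = 812
20–29: 1717 × 0.97 = 1665
30–39: 815 × 0.968 = 789
40–49: 862 × 0.966 = 833
50+: 338 × 0.939 + 1170 × 0.635 = 317 + 743 = 1060
Net migration: 0–9 + 87 → 798; 50+ − 87 → 973
End of period: [798, 812, 1665, 789, 833, 973]
Total after period 2: 798 + 812 + 1665 + 789 + 833 + 973 = 5870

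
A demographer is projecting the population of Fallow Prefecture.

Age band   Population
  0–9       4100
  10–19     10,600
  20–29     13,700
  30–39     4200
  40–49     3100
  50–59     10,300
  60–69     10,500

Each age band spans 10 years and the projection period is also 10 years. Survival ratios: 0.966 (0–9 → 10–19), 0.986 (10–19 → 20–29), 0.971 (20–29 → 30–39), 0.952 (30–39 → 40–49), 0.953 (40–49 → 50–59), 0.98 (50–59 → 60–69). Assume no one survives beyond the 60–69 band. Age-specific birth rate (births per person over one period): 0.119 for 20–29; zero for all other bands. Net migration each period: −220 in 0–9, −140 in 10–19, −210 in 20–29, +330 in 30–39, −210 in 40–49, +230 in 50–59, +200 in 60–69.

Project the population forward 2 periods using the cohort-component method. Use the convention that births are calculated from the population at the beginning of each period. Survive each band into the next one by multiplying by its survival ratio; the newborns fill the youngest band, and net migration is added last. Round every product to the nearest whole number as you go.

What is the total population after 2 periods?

Numbering the groups 1..7 from youngest to oldest:
— Period 1 —
Births: 13700 × 0.119 = 1630
Group 2: 4100 × 0.966 = 3961
Group 3: 10600 × 0.986 = 10452
Group 4: 13700 × 0.971 = 13303
Group 5: 4200 × 0.952 = 3998
Group 6: 3100 × 0.953 = 2954
Group 7: 10300 × 0.98 = 10094
Net migration: Group 1 − 220 → 1410; Group 2 − 140 → 3821; Group 3 − 210 → 10242; Group 4 + 330 → 13633; Group 5 − 210 → 3788; Group 6 + 230 → 3184; Group 7 + 200 → 10294
Giving 1410 / 3821 / 10242 / 13633 / 3788 / 3184 / 10294.
— Period 2 —
Births: 10242 × 0.119 = 1219
Group 2: 1410 × 0.966 = 1362
Group 3: 3821 × 0.986 = 3768
Group 4: 10242 × 0.971 = 9945
Group 5: 13633 × 0.952 = 12979
Group 6: 3788 × 0.953 = 3610
Group 7: 3184 × 0.98 = 3120
Net migration: Group 1 − 220 → 999; Group 2 − 140 → 1222; Group 3 − 210 → 3558; Group 4 + 330 → 10275; Group 5 − 210 → 12769; Group 6 + 230 → 3840; Group 7 + 200 → 3320
Giving 999 / 1222 / 3558 / 10275 / 12769 / 3840 / 3320.
Total after period 2: 999 + 1222 + 3558 + 10275 + 12769 + 3840 + 3320 = 35983

35983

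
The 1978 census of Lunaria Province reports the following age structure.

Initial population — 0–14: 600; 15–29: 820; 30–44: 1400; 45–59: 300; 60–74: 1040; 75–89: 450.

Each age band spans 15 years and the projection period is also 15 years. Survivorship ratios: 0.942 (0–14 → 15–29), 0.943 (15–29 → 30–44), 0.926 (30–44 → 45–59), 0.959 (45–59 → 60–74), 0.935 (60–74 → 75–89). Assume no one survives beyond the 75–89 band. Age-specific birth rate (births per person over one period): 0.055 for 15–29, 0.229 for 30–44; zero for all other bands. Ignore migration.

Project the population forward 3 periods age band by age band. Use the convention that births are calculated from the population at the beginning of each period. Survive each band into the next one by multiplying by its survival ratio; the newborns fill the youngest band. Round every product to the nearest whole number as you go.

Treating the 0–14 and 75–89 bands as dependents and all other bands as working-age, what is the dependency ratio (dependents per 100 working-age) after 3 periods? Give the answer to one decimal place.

Period 1.
Births: 820 * 0.055 = 45  |  1400 * 0.229 = 321 ⇒ total 366
15–29: 600 * 0.942 = 565
30–44: 820 * 0.943 = 773
45–59: 1400 * 0.926 = 1296
60–74: 300 * 0.959 = 288
75–89: 1040 * 0.935 = 972
End of period: [366, 565, 773, 1296, 288, 972]
Period 2.
Births: 565 * 0.055 = 31  |  773 * 0.229 = 177 ⇒ total 208
15–29: 366 * 0.942 = 345
30–44: 565 * 0.943 = 533
45–59: 773 * 0.926 = 716
60–74: 1296 * 0.959 = 1243
75–89: 288 * 0.935 = 269
End of period: [208, 345, 533, 716, 1243, 269]
Period 3.
Births: 345 * 0.055 = 19  |  533 * 0.229 = 122 ⇒ total 141
15–29: 208 * 0.942 = 196
30–44: 345 * 0.943 = 325
45–59: 533 * 0.926 = 494
60–74: 716 * 0.959 = 687
75–89: 1243 * 0.935 = 1162
End of period: [141, 196, 325, 494, 687, 1162]
Dependents (band 0–14 + band 75–89) = 141 + 1162 = 1303; working-age = 1702; ratio = 1303/1702 × 100 = 76.6

76.6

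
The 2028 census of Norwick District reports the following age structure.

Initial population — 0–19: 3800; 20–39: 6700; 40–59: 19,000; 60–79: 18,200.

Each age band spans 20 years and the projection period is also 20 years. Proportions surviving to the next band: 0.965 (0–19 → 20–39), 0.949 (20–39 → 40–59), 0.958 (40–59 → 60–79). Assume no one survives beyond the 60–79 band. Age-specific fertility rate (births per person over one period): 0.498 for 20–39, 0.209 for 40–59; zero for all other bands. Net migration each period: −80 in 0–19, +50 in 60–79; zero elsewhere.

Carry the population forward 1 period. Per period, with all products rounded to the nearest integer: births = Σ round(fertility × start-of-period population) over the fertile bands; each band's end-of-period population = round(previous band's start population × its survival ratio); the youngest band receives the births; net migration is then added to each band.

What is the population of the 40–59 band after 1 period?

(Bands numbered youngest = 1 to oldest = 4.)
Period 1:
Births: 6700 × 0.498 = 3337, 19000 × 0.209 = 3971 → 7308
Band 2: 3800 × 0.965 = 3667
Band 3: 6700 × 0.949 = 6358
Band 4: 19000 × 0.958 = 18202
Net migration: Band 1 − 80 → 7228; Band 4 + 50 → 18252
Population now: 0–19=7228, 20–39=3667, 40–59=6358, 60–79=18252

6358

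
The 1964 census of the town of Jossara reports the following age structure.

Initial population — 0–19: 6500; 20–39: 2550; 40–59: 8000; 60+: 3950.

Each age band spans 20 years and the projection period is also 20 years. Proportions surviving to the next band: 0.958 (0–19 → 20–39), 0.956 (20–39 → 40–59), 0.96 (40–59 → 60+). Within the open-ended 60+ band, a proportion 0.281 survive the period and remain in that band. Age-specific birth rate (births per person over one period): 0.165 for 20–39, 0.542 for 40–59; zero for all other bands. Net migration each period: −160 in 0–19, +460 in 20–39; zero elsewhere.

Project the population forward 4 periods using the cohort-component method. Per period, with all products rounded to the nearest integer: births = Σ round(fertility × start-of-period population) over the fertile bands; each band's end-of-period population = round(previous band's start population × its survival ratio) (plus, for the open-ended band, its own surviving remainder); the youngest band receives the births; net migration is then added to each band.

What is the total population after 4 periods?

Call the groups 1 to 4, youngest first.
After projecting period 1:
Births: 2550 × 0.165 = 421 ; 8000 × 0.542 = 4336 → total 4757
Group 2: 6500 × 0.958 = 6227
Group 3: 2550 × 0.956 = 2438
Group 4: 8000 × 0.96 + 3950 × 0.281 = 7680 + 1110 = 8790
Net migration: Group 1 − 160 → 4597; Group 2 + 460 → 6687
Population now: 0–19=4597, 20–39=6687, 40–59=2438, 60+=8790
After projecting period 2:
Births: 6687 × 0.165 = 1103 ; 2438 × 0.542 = 1321 → total 2424
Group 2: 4597 × 0.958 = 4404
Group 3: 6687 × 0.956 = 6393
Group 4: 2438 × 0.96 + 8790 × 0.281 = 2340 + 2470 = 4810
Net migration: Group 1 − 160 → 2264; Group 2 + 460 → 4864
Population now: 0–19=2264, 20–39=4864, 40–59=6393, 60+=4810
After projecting period 3:
Births: 4864 × 0.165 = 803 ; 6393 × 0.542 = 3465 → total 4268
Group 2: 2264 × 0.958 = 2169
Group 3: 4864 × 0.956 = 4650
Group 4: 6393 × 0.96 + 4810 × 0.281 = 6137 + 1352 = 7489
Net migration: Group 1 − 160 → 4108; Group 2 + 460 → 2629
Population now: 0–19=4108, 20–39=2629, 40–59=4650, 60+=7489
After projecting period 4:
Births: 2629 × 0.165 = 434 ; 4650 × 0.542 = 2520 → total 2954
Group 2: 4108 × 0.958 = 3935
Group 3: 2629 × 0.956 = 2513
Group 4: 4650 × 0.96 + 7489 × 0.281 = 4464 + 2104 = 6568
Net migration: Group 1 − 160 → 2794; Group 2 + 460 → 4395
Population now: 0–19=2794, 20–39=4395, 40–59=2513, 60+=6568
Total after period 4: 2794 + 4395 + 2513 + 6568 = 16270

16270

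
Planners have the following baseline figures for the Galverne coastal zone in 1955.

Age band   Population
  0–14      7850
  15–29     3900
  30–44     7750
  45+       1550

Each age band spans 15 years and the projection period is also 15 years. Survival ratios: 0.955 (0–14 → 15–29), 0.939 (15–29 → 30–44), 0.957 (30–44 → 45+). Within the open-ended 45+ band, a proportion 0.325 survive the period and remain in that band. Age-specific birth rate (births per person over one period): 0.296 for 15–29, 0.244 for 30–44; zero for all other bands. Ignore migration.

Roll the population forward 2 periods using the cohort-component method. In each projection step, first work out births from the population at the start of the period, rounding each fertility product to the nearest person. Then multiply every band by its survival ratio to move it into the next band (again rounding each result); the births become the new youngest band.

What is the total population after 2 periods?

19140

(Bands numbered youngest = 1 to oldest = 4.)
— Period 1 —
Births: 3900 * 0.296 = 1154, 7750 * 0.244 = 1891 → 3045
Band 2: 7850 * 0.955 = 7497
Band 3: 3900 * 0.939 = 3662
Band 4: 7750 * 0.957 + 1550 * 0.325 = 7417 + 504 = 7921
End of period: [3045, 7497, 3662, 7921]
— Period 2 —
Births: 7497 * 0.296 = 2219, 3662 * 0.244 = 894 → 3113
Band 2: 3045 * 0.955 = 2908
Band 3: 7497 * 0.939 = 7040
Band 4: 3662 * 0.957 + 7921 * 0.325 = 3505 + 2574 = 6079
End of period: [3113, 2908, 7040, 6079]
Total after period 2: 3113 + 2908 + 7040 + 6079 = 19140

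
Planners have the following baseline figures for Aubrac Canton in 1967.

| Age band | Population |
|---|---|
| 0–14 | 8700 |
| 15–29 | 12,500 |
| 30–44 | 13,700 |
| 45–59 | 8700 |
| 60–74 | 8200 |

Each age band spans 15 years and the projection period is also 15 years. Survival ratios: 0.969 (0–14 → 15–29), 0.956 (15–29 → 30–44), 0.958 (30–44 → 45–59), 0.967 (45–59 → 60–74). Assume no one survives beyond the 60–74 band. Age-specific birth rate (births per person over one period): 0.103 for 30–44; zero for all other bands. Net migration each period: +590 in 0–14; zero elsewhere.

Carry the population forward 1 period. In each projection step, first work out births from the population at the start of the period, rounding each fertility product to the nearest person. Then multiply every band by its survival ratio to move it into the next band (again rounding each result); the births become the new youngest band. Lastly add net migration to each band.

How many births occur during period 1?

1411

Period 1:
Births: 13700 * 0.103 = 1411
15–29: 8700 * 0.969 = 8430
30–44: 12500 * 0.956 = 11950
45–59: 13700 * 0.958 = 13125
60–74: 8700 * 0.967 = 8413
Net migration: 0–14 + 590 → 2001
End of period: [2001, 8430, 11950, 13125, 8413]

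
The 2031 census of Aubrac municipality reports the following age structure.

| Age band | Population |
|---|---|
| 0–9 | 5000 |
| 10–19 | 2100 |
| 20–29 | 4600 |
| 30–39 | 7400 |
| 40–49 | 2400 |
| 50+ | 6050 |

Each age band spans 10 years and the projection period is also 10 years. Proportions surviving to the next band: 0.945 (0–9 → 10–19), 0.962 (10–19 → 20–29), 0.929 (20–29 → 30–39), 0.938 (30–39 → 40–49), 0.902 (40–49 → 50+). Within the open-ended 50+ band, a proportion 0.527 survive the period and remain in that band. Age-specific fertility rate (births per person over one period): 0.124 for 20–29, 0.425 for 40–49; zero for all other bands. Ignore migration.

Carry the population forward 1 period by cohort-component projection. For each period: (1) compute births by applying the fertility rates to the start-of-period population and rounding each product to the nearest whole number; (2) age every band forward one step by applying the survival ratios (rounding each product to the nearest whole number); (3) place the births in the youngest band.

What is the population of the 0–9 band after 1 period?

— Period 1 —
Births: 4600 × 0.124 = 570, 2400 × 0.425 = 1020 → 1590
10–19: 5000 × 0.945 = 4725
20–29: 2100 × 0.962 = 2020
30–39: 4600 × 0.929 = 4273
40–49: 7400 × 0.938 = 6941
50+: 2400 × 0.902 + 6050 × 0.527 = 2165 + 3188 = 5353
End of period: [1590, 4725, 2020, 4273, 6941, 5353]

1590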